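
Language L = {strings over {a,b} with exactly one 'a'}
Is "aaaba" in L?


count('a') = 4

No, "aaaba" is not in L


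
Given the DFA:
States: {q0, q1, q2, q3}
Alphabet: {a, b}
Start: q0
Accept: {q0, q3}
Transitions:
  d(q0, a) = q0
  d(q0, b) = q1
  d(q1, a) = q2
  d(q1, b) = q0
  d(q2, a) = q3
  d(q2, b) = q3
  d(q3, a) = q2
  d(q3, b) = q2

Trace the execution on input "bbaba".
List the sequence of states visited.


Input: bbaba
d(q0, b) = q1
d(q1, b) = q0
d(q0, a) = q0
d(q0, b) = q1
d(q1, a) = q2


q0 -> q1 -> q0 -> q0 -> q1 -> q2


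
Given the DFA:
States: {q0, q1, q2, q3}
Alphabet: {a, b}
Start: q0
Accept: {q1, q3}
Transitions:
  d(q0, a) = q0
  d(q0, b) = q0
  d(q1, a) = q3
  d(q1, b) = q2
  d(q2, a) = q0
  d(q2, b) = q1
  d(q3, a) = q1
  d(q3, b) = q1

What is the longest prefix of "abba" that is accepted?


Run the DFA, marking each prefix where the state is accepting:
  "" -> q0 [reject]
  "a" -> q0 [reject]
  "ab" -> q0 [reject]
  "abb" -> q0 [reject]
  "abba" -> q0 [reject]

No prefix is accepted


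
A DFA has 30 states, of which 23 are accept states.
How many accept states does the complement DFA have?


Complement swaps accept and non-accept states.
30 - 23 = 7

7


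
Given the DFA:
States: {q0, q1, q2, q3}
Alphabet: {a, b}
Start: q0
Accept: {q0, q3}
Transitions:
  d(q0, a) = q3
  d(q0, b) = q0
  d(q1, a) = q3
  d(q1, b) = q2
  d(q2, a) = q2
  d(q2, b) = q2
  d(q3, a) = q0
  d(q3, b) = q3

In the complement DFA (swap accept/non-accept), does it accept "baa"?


Trace: q0 -> q0 -> q3 -> q0
Final: q0
Original accept: {q0, q3}
Complement: q0 is in original accept

No, complement rejects (original accepts)


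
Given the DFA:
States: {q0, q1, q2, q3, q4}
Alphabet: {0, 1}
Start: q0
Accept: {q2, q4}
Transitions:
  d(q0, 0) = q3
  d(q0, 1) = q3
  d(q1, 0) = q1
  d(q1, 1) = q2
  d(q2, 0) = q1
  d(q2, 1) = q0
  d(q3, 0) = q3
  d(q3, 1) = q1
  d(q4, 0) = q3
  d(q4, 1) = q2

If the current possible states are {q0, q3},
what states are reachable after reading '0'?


Apply transition on '0' from each current state:
  d(q0, 0) = q3
  d(q3, 0) = q3

{q3}


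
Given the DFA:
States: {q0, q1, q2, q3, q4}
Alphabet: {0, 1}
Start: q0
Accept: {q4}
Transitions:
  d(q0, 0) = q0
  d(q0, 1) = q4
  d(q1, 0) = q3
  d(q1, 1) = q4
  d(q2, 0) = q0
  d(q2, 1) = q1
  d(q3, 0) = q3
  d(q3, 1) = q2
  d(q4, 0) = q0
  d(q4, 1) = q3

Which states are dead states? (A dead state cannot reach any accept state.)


Forward reachability from each state:
  q0 -> reaches accept state q4 (live)
  q1 -> reaches accept state q4 (live)
  q2 -> reaches accept state q4 (live)
  q3 -> reaches accept state q4 (live)
  q4 -> reaches accept state q4 (live)

None (all states can reach an accept state)


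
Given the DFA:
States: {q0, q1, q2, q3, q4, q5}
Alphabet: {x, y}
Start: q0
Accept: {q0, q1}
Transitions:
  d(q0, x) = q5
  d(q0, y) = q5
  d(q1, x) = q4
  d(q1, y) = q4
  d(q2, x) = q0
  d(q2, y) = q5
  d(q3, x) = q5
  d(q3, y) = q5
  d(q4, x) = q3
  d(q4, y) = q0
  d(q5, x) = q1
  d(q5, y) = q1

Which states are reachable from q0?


BFS from q0:
  layer 0: {q0}
  layer 1: {q5}
  layer 2: {q1}
  layer 3: {q4}
  layer 4: {q3}

{q0, q1, q3, q4, q5}


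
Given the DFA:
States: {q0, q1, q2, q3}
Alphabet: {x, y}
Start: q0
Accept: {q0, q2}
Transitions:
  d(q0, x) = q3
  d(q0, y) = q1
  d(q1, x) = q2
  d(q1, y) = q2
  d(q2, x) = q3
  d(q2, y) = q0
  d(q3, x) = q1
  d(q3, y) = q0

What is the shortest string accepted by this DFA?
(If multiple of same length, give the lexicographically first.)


BFS by string length (lex-first path to each state shown):
  len 0: q0<-""
Found accept state at length 0.

"" (empty string)


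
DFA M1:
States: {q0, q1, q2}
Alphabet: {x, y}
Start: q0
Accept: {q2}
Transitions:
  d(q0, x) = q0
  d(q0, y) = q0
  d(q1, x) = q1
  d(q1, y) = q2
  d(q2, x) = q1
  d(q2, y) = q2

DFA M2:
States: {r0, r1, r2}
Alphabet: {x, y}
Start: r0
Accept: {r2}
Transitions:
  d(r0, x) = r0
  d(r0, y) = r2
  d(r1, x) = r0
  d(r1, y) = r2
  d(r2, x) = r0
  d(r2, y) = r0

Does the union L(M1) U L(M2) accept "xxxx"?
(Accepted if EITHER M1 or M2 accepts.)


M1: final=q0 accepted=False
M2: final=r0 accepted=False

No, union rejects (neither accepts)


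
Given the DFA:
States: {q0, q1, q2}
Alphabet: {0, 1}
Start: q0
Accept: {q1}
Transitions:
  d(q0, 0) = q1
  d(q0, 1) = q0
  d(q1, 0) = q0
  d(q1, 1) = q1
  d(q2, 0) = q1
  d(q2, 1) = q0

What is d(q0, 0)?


Looking up transition d(q0, 0)

q1


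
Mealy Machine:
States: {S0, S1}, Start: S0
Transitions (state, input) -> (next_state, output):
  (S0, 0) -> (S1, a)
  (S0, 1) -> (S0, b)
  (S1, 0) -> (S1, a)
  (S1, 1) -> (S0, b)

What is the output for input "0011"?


Step-by-step:
  (S0, 0) -> (S1, a)
  (S1, 0) -> (S1, a)
  (S1, 1) -> (S0, b)
  (S0, 1) -> (S0, b)

"aabb"


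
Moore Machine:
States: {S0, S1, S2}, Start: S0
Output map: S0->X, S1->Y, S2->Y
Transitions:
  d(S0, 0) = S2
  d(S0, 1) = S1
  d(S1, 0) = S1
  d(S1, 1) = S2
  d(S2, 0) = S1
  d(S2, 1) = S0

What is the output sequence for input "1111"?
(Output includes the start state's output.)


Start: S0 (output X)
  --1--> S1 (output Y)
  --1--> S2 (output Y)
  --1--> S0 (output X)
  --1--> S1 (output Y)

"XYYXY"


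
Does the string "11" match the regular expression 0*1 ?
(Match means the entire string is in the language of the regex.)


|string| = 2; first = '1'; last = '1'

No, "11" does not match 0*1


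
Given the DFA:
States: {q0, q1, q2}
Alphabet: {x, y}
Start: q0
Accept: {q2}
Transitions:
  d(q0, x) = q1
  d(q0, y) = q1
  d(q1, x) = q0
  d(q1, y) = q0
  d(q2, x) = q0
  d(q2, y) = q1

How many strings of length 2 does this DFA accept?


Enumerating all length-2 strings:
  "xx" -> q0 [reject]
  "xy" -> q0 [reject]
  "yx" -> q0 [reject]
  "yy" -> q0 [reject]

0 out of 4


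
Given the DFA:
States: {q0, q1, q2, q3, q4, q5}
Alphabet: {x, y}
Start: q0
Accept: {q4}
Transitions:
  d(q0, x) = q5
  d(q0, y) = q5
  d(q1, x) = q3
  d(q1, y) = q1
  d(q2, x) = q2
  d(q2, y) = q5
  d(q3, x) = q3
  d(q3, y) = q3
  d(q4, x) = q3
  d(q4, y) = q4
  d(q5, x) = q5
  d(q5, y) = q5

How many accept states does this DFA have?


Accept states listed: {q4}
Counting: q4(1)

1


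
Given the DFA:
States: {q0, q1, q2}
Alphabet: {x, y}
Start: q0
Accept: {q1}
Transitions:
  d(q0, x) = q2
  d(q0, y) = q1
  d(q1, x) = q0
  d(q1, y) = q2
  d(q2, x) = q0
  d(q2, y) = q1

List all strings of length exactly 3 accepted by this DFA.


All strings of length 3: 8 total
Accepted: 3

"xxy", "yxy", "yyy"


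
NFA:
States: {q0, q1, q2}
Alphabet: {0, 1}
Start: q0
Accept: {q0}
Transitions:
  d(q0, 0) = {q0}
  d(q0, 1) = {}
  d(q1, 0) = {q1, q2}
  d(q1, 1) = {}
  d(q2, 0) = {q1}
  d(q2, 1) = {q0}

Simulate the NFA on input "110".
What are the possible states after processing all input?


Start: {q0}
  --1--> {}
  --1--> {}
  --0--> {}

{} (empty set, no valid transitions)


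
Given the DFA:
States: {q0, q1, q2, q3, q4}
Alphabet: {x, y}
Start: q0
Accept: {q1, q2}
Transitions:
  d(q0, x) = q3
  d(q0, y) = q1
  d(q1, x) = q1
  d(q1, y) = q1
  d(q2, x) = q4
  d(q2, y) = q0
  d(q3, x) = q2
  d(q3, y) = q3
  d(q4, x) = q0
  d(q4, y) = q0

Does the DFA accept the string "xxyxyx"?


Trace: q0 -> q3 -> q2 -> q0 -> q3 -> q3 -> q2
Final state: q2
Accept states: {q1, q2}

Yes, accepted (final state q2 is an accept state)


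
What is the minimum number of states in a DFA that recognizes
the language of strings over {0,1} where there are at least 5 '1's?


States: count = 0, 1, ..., 4, and a final '>= 5' state.
Total: 5 + 1 = 6. Accept = '>= 5' state.

6


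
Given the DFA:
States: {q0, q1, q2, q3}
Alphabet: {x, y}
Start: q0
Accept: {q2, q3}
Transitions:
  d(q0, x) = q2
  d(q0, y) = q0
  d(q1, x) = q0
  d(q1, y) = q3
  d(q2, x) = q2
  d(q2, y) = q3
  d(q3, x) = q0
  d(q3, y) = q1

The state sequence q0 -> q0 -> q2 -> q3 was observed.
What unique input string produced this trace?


Trace back each transition to find the symbol:
  q0 --[y]--> q0
  q0 --[x]--> q2
  q2 --[y]--> q3

"yxy"


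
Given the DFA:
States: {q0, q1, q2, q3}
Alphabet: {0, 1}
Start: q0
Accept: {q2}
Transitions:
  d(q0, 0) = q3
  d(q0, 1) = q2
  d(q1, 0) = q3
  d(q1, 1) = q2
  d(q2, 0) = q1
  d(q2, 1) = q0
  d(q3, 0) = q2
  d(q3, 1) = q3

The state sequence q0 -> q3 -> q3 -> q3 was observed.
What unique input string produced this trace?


Trace back each transition to find the symbol:
  q0 --[0]--> q3
  q3 --[1]--> q3
  q3 --[1]--> q3

"011"


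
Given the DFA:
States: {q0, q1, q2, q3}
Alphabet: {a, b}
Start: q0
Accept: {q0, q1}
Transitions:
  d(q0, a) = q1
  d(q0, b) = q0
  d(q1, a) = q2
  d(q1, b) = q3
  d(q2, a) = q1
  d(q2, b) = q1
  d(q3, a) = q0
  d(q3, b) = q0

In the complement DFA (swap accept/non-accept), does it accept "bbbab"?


Trace: q0 -> q0 -> q0 -> q0 -> q1 -> q3
Final: q3
Original accept: {q0, q1}
Complement: q3 is not in original accept

Yes, complement accepts (original rejects)


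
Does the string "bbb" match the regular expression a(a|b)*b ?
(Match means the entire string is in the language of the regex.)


|string| = 3; first = 'b'; last = 'b'

No, "bbb" does not match a(a|b)*b


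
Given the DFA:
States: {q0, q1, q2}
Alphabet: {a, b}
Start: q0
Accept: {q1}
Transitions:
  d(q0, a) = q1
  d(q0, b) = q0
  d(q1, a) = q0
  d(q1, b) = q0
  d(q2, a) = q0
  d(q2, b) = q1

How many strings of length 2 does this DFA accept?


Enumerating all length-2 strings:
  "aa" -> q0 [reject]
  "ab" -> q0 [reject]
  "ba" -> q1 [accept]
  "bb" -> q0 [reject]

1 out of 4


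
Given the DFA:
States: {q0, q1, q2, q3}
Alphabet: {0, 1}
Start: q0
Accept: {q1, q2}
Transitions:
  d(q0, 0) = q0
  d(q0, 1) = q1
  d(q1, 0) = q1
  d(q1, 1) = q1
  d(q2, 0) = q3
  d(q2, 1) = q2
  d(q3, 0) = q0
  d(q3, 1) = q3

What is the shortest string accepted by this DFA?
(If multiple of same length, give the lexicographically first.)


BFS by string length (lex-first path to each state shown):
  len 0: q0<-""
  len 1: q0<-"0", q1<-"1"
Found accept state at length 1.

"1"


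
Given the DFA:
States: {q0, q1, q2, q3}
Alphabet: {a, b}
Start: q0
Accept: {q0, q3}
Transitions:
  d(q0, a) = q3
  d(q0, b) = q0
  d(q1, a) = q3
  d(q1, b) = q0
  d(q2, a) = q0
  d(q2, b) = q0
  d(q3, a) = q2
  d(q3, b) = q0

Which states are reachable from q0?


BFS from q0:
  layer 0: {q0}
  layer 1: {q3}
  layer 2: {q2}

{q0, q2, q3}


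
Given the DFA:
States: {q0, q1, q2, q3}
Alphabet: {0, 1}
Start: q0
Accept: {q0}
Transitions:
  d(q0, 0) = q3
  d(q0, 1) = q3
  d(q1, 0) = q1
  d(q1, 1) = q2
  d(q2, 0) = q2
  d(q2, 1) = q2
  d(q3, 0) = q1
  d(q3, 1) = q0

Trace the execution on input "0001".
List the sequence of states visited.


Input: 0001
d(q0, 0) = q3
d(q3, 0) = q1
d(q1, 0) = q1
d(q1, 1) = q2


q0 -> q3 -> q1 -> q1 -> q2


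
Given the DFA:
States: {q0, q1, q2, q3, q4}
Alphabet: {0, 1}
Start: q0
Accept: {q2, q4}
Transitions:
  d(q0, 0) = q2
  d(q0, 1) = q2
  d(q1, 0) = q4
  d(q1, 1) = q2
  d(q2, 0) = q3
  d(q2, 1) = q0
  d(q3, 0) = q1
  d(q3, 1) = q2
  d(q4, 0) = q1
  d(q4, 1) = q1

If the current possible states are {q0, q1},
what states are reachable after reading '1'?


Apply transition on '1' from each current state:
  d(q0, 1) = q2
  d(q1, 1) = q2

{q2}


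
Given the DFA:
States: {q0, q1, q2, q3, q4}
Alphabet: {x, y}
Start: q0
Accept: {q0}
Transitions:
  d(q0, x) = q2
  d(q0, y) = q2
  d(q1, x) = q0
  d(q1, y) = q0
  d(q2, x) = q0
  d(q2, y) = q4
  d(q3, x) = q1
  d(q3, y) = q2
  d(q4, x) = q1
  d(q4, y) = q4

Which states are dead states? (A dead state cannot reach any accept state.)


Forward reachability from each state:
  q0 -> reaches accept state q0 (live)
  q1 -> reaches accept state q0 (live)
  q2 -> reaches accept state q0 (live)
  q3 -> reaches accept state q0 (live)
  q4 -> reaches accept state q0 (live)

None (all states can reach an accept state)


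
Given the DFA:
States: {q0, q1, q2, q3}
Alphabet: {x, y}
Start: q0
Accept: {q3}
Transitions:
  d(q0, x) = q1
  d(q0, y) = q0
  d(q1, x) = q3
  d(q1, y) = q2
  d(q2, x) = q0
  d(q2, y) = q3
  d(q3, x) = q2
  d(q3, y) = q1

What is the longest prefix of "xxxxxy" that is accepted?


Run the DFA, marking each prefix where the state is accepting:
  "" -> q0 [reject]
  "x" -> q1 [reject]
  "xx" -> q3 [accept]
  "xxx" -> q2 [reject]
  "xxxx" -> q0 [reject]
  "xxxxx" -> q1 [reject]
  "xxxxxy" -> q2 [reject]

"xx"


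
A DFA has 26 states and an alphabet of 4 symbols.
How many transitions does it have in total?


Each state has exactly one transition per symbol.
26 * 4 = 104

104


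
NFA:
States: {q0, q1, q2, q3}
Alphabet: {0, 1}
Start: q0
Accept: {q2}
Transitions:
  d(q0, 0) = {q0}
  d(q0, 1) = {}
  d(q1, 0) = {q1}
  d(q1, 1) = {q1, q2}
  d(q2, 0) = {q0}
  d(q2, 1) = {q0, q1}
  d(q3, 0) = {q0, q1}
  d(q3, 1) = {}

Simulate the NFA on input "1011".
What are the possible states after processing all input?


Start: {q0}
  --1--> {}
  --0--> {}
  --1--> {}
  --1--> {}

{} (empty set, no valid transitions)


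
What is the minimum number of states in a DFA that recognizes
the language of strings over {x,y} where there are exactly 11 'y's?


States: count = 0, 1, ..., 11 (that's 12 states), plus a dead state for count > 11.
Total: 12 + 1 = 13. Accept = count-11 state.

13


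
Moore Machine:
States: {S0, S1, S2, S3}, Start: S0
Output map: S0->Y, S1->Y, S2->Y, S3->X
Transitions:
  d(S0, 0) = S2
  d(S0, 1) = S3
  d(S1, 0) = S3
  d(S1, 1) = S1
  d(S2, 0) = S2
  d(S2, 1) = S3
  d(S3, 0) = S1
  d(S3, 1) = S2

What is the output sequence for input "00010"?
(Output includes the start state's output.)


Start: S0 (output Y)
  --0--> S2 (output Y)
  --0--> S2 (output Y)
  --0--> S2 (output Y)
  --1--> S3 (output X)
  --0--> S1 (output Y)

"YYYYXY"


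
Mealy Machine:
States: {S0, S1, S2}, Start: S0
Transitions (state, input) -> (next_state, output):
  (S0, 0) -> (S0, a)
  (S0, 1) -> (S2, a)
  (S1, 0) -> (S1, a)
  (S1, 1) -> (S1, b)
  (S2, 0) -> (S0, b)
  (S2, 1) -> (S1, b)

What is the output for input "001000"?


Step-by-step:
  (S0, 0) -> (S0, a)
  (S0, 0) -> (S0, a)
  (S0, 1) -> (S2, a)
  (S2, 0) -> (S0, b)
  (S0, 0) -> (S0, a)
  (S0, 0) -> (S0, a)

"aaabaa"


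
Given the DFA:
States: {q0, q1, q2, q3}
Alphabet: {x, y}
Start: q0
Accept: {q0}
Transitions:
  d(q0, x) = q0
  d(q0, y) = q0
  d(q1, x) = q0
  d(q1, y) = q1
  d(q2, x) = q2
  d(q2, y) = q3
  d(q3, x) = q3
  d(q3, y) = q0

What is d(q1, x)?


Looking up transition d(q1, x)

q0


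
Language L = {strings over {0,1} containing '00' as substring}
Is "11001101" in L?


'00' occurs at index 2

Yes, "11001101" is in L


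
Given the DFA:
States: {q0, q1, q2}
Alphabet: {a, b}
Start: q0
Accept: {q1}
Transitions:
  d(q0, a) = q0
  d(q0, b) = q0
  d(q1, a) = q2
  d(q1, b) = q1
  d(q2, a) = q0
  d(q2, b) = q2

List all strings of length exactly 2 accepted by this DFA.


All strings of length 2: 4 total
Accepted: 0

None


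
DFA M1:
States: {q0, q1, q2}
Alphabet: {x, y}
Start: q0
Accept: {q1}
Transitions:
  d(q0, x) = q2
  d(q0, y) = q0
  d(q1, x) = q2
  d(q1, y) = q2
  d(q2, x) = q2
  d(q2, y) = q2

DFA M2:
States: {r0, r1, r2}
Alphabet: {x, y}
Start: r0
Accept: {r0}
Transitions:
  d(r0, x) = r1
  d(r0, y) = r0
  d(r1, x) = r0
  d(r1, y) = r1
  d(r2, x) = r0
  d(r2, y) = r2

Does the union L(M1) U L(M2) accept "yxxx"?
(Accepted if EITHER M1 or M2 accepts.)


M1: final=q2 accepted=False
M2: final=r1 accepted=False

No, union rejects (neither accepts)


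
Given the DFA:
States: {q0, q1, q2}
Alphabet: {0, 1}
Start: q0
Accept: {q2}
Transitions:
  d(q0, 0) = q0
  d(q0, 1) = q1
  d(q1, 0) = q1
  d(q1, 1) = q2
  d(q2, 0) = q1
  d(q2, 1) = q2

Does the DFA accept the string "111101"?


Trace: q0 -> q1 -> q2 -> q2 -> q2 -> q1 -> q2
Final state: q2
Accept states: {q2}

Yes, accepted (final state q2 is an accept state)


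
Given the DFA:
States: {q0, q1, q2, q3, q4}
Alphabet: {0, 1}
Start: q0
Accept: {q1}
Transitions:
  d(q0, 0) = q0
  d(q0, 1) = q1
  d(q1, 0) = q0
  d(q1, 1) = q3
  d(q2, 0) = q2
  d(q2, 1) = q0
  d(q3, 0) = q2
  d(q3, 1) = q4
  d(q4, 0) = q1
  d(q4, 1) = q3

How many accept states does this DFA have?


Accept states listed: {q1}
Counting: q1(1)

1


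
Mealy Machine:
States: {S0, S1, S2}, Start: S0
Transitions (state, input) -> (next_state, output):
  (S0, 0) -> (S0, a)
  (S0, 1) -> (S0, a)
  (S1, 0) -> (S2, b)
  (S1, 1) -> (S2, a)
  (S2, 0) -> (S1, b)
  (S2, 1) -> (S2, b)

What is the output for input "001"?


Step-by-step:
  (S0, 0) -> (S0, a)
  (S0, 0) -> (S0, a)
  (S0, 1) -> (S0, a)

"aaa"


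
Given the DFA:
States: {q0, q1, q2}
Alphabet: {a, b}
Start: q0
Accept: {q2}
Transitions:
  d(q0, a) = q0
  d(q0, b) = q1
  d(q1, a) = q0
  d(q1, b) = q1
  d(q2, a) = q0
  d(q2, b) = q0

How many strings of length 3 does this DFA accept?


Enumerating all length-3 strings:
  "aaa" -> q0 [reject]
  "aab" -> q1 [reject]
  "aba" -> q0 [reject]
  "abb" -> q1 [reject]
  "baa" -> q0 [reject]
  "bab" -> q1 [reject]
  "bba" -> q0 [reject]
  "bbb" -> q1 [reject]

0 out of 8


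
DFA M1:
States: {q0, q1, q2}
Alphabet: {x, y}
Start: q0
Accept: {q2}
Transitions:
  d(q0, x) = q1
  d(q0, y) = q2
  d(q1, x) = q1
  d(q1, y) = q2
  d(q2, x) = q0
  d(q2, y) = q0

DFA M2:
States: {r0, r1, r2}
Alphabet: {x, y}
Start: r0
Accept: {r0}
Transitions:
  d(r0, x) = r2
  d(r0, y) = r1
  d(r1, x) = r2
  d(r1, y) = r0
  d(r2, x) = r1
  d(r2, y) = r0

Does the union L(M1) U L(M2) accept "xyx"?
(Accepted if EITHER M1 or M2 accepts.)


M1: final=q0 accepted=False
M2: final=r2 accepted=False

No, union rejects (neither accepts)


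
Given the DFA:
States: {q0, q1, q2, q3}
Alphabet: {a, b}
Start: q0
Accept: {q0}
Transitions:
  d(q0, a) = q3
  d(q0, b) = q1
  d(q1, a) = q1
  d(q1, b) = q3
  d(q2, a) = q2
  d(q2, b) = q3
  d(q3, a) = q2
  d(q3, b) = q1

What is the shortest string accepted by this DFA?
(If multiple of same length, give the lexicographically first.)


BFS by string length (lex-first path to each state shown):
  len 0: q0<-""
Found accept state at length 0.

"" (empty string)


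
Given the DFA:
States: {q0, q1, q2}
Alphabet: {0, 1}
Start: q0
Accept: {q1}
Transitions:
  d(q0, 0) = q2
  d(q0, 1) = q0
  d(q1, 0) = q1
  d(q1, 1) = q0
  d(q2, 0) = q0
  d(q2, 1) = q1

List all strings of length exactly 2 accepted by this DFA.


All strings of length 2: 4 total
Accepted: 1

"01"


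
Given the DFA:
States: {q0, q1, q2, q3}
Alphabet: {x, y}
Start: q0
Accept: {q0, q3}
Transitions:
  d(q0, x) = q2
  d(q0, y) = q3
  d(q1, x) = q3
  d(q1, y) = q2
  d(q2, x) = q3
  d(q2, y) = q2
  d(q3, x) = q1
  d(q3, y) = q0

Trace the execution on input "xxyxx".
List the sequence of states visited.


Input: xxyxx
d(q0, x) = q2
d(q2, x) = q3
d(q3, y) = q0
d(q0, x) = q2
d(q2, x) = q3


q0 -> q2 -> q3 -> q0 -> q2 -> q3


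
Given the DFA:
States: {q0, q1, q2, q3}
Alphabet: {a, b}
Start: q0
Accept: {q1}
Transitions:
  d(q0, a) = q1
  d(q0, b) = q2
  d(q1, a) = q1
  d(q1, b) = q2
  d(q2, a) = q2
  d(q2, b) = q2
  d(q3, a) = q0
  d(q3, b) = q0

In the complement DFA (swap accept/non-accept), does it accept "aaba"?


Trace: q0 -> q1 -> q1 -> q2 -> q2
Final: q2
Original accept: {q1}
Complement: q2 is not in original accept

Yes, complement accepts (original rejects)


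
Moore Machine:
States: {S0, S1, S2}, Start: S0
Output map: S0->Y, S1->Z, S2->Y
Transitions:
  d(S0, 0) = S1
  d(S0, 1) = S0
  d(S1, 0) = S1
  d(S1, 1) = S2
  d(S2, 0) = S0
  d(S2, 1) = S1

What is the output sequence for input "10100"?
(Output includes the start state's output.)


Start: S0 (output Y)
  --1--> S0 (output Y)
  --0--> S1 (output Z)
  --1--> S2 (output Y)
  --0--> S0 (output Y)
  --0--> S1 (output Z)

"YYZYYZ"


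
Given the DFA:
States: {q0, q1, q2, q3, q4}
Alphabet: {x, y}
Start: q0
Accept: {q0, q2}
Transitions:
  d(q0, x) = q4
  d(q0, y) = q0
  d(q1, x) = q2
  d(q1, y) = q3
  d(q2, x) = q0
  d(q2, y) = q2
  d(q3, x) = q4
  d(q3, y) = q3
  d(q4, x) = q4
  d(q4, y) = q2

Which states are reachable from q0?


BFS from q0:
  layer 0: {q0}
  layer 1: {q4}
  layer 2: {q2}

{q0, q2, q4}


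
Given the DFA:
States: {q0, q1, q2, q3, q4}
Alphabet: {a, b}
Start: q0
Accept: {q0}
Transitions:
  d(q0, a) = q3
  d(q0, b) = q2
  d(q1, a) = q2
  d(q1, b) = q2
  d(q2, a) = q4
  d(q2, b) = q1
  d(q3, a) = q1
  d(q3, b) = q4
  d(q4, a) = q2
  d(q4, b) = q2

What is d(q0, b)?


Looking up transition d(q0, b)

q2


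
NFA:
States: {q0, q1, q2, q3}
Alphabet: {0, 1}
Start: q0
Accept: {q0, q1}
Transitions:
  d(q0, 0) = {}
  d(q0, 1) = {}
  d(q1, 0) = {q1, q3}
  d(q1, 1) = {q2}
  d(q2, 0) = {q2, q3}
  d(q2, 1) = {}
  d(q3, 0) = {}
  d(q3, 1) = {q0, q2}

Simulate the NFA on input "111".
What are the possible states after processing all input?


Start: {q0}
  --1--> {}
  --1--> {}
  --1--> {}

{} (empty set, no valid transitions)


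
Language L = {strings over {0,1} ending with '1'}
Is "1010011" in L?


last symbol = '1'

Yes, "1010011" is in L


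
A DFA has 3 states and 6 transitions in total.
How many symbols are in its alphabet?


Each state has exactly one transition per symbol.
|alphabet| = transitions / states = 6 / 3 = 2

2


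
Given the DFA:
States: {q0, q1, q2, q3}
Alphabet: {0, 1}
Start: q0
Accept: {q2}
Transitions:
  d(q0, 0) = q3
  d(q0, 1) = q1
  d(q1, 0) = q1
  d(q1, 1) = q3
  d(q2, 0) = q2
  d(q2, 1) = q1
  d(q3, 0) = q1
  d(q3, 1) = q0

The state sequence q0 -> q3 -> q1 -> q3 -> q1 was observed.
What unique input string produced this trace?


Trace back each transition to find the symbol:
  q0 --[0]--> q3
  q3 --[0]--> q1
  q1 --[1]--> q3
  q3 --[0]--> q1

"0010"


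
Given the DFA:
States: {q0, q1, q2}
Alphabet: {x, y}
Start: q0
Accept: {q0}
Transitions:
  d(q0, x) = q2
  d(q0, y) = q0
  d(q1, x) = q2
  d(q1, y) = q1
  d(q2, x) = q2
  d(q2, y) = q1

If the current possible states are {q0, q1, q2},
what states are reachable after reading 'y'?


Apply transition on 'y' from each current state:
  d(q0, y) = q0
  d(q1, y) = q1
  d(q2, y) = q1

{q0, q1}


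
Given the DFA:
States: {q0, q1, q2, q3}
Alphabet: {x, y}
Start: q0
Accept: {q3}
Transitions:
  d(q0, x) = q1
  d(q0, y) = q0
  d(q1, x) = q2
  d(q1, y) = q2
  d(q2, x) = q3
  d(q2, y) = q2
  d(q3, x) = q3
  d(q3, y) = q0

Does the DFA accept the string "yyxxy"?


Trace: q0 -> q0 -> q0 -> q1 -> q2 -> q2
Final state: q2
Accept states: {q3}

No, rejected (final state q2 is not an accept state)


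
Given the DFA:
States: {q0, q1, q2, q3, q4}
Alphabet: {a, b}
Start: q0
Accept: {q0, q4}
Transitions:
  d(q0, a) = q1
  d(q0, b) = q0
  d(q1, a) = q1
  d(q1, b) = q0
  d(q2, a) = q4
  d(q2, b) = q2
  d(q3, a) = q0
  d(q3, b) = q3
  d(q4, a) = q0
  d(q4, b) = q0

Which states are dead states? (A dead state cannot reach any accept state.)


Forward reachability from each state:
  q0 -> reaches accept state q0 (live)
  q1 -> reaches accept state q0 (live)
  q2 -> reaches accept state q0 (live)
  q3 -> reaches accept state q0 (live)
  q4 -> reaches accept state q0 (live)

None (all states can reach an accept state)


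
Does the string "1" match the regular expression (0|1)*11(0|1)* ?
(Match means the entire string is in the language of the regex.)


|string| = 1; first = '1'; last = '1'

No, "1" does not match (0|1)*11(0|1)*


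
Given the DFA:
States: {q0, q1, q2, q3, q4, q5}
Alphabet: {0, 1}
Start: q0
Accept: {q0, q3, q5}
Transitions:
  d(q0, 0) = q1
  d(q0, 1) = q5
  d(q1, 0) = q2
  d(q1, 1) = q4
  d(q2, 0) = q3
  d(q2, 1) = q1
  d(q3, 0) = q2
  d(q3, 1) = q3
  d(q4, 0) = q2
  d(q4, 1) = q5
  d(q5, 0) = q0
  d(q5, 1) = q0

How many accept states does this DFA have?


Accept states listed: {q0, q3, q5}
Counting: q0(1) q3(2) q5(3)

3


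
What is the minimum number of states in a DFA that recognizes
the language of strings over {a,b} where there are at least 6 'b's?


States: count = 0, 1, ..., 5, and a final '>= 6' state.
Total: 6 + 1 = 7. Accept = '>= 6' state.

7


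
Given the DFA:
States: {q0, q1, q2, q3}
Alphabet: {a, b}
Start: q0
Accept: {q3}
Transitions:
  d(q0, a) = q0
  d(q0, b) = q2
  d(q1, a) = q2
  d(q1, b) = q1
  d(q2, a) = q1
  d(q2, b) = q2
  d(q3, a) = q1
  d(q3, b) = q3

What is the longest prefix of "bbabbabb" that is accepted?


Run the DFA, marking each prefix where the state is accepting:
  "" -> q0 [reject]
  "b" -> q2 [reject]
  "bb" -> q2 [reject]
  "bba" -> q1 [reject]
  "bbab" -> q1 [reject]
  "bbabb" -> q1 [reject]
  "bbabba" -> q2 [reject]
  "bbabbab" -> q2 [reject]
  "bbabbabb" -> q2 [reject]

No prefix is accepted


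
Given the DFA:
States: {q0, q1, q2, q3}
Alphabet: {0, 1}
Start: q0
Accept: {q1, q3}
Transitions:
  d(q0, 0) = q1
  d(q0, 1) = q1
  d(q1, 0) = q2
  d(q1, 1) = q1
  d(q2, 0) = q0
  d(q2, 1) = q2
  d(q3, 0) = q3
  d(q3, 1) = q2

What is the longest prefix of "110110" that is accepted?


Run the DFA, marking each prefix where the state is accepting:
  "" -> q0 [reject]
  "1" -> q1 [accept]
  "11" -> q1 [accept]
  "110" -> q2 [reject]
  "1101" -> q2 [reject]
  "11011" -> q2 [reject]
  "110110" -> q0 [reject]

"11"


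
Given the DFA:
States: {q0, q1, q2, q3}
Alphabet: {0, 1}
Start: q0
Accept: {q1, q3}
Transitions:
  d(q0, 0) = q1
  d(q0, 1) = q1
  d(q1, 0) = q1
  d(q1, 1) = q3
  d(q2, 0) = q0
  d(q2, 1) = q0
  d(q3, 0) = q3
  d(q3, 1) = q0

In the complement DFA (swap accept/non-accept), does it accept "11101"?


Trace: q0 -> q1 -> q3 -> q0 -> q1 -> q3
Final: q3
Original accept: {q1, q3}
Complement: q3 is in original accept

No, complement rejects (original accepts)


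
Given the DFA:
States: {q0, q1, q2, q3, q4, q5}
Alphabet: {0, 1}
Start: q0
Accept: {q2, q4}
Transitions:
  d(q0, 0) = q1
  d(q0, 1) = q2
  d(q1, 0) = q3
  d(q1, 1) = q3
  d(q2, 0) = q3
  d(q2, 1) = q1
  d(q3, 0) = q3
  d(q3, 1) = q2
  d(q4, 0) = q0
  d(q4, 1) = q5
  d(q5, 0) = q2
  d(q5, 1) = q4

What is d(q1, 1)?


Looking up transition d(q1, 1)

q3


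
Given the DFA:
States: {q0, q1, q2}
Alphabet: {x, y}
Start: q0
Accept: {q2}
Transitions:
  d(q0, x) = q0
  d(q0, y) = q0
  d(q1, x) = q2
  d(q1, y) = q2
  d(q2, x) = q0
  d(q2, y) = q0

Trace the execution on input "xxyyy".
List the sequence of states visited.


Input: xxyyy
d(q0, x) = q0
d(q0, x) = q0
d(q0, y) = q0
d(q0, y) = q0
d(q0, y) = q0


q0 -> q0 -> q0 -> q0 -> q0 -> q0


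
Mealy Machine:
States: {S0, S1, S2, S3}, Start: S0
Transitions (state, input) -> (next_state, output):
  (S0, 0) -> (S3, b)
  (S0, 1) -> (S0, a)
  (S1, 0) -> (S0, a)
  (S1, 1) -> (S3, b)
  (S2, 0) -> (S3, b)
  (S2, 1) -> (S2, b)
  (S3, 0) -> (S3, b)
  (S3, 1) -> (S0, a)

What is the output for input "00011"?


Step-by-step:
  (S0, 0) -> (S3, b)
  (S3, 0) -> (S3, b)
  (S3, 0) -> (S3, b)
  (S3, 1) -> (S0, a)
  (S0, 1) -> (S0, a)

"bbbaa"


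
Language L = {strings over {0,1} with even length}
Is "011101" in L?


length = 6; 6 mod 2 = 0

Yes, "011101" is in L


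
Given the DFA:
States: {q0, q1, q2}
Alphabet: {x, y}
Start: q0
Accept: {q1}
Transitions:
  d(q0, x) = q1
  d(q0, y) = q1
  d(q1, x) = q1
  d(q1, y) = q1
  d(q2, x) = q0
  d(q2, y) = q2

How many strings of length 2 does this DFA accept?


Enumerating all length-2 strings:
  "xx" -> q1 [accept]
  "xy" -> q1 [accept]
  "yx" -> q1 [accept]
  "yy" -> q1 [accept]

4 out of 4


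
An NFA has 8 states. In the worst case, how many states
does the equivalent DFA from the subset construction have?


Subset construction: one DFA state per subset of NFA states.
2^8 = 256

256


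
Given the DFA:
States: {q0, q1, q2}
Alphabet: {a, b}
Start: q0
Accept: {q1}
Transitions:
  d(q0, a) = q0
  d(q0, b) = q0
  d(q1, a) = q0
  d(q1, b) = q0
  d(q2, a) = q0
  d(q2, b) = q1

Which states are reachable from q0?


BFS from q0:
  layer 0: {q0}

{q0}


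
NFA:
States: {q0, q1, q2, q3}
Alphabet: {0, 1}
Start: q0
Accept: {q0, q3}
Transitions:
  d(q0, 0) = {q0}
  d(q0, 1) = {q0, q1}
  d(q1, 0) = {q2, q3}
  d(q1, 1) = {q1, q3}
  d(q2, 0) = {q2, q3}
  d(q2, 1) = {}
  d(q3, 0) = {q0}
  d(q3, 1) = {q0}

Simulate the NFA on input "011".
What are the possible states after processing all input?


Start: {q0}
  --0--> {q0}
  --1--> {q0, q1}
  --1--> {q0, q1, q3}

{q0, q1, q3}


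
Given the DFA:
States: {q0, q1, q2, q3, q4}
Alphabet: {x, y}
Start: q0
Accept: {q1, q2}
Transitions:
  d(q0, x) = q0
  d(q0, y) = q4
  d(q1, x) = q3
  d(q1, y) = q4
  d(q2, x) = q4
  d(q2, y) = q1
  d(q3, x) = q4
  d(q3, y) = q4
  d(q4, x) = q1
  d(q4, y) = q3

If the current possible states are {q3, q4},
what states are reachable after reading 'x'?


Apply transition on 'x' from each current state:
  d(q3, x) = q4
  d(q4, x) = q1

{q1, q4}


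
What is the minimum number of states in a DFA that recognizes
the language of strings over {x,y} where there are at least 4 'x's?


States: count = 0, 1, ..., 3, and a final '>= 4' state.
Total: 4 + 1 = 5. Accept = '>= 4' state.

5


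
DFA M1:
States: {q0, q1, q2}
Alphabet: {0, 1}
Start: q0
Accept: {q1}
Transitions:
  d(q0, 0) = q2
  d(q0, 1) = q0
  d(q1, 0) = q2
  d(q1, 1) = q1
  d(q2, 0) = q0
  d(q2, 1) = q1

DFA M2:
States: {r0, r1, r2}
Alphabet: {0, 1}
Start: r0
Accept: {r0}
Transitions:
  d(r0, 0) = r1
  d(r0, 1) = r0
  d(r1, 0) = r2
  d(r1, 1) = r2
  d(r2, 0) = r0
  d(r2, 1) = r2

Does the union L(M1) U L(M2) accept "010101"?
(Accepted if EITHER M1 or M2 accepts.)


M1: final=q1 accepted=True
M2: final=r2 accepted=False

Yes, union accepts


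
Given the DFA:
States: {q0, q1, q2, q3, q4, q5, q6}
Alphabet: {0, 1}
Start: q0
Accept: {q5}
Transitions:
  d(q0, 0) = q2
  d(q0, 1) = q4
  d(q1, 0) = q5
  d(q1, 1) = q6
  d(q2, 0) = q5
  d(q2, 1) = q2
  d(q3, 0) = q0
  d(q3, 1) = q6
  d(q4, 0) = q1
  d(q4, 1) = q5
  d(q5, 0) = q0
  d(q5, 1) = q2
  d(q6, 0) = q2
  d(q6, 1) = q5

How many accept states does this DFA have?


Accept states listed: {q5}
Counting: q5(1)

1


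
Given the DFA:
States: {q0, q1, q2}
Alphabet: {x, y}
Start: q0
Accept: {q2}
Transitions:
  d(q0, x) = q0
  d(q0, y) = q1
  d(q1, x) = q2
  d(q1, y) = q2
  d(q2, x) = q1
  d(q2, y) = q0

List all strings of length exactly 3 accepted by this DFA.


All strings of length 3: 8 total
Accepted: 2

"xyx", "xyy"


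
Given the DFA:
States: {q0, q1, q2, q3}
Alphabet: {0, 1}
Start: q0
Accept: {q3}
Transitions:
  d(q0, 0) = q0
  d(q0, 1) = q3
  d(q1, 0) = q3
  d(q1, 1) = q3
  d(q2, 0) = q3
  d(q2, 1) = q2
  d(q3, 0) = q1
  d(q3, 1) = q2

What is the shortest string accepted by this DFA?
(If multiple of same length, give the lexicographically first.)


BFS by string length (lex-first path to each state shown):
  len 0: q0<-""
  len 1: q0<-"0", q3<-"1"
Found accept state at length 1.

"1"


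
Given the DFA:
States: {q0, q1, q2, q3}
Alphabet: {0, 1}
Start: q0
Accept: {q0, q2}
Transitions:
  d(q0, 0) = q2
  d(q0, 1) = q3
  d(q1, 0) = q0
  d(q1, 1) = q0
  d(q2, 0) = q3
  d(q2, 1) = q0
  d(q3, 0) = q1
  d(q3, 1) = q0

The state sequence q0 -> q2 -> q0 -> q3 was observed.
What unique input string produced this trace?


Trace back each transition to find the symbol:
  q0 --[0]--> q2
  q2 --[1]--> q0
  q0 --[1]--> q3

"011"


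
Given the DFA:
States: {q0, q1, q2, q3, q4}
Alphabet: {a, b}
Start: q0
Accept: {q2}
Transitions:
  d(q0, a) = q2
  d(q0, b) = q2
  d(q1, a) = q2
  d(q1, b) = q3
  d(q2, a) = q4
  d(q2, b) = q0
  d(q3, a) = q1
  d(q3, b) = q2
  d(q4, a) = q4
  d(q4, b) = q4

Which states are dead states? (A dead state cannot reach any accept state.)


Forward reachability from each state:
  q0 -> reaches accept state q2 (live)
  q1 -> reaches accept state q2 (live)
  q2 -> reaches accept state q2 (live)
  q3 -> reaches accept state q2 (live)
  q4 -> reaches {q4}, no accept state (dead)

{q4}


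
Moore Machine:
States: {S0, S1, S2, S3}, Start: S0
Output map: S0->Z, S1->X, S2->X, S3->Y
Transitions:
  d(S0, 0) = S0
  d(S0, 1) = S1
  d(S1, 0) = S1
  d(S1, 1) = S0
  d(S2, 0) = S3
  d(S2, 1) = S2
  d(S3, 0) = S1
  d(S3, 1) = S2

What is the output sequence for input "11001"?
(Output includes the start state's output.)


Start: S0 (output Z)
  --1--> S1 (output X)
  --1--> S0 (output Z)
  --0--> S0 (output Z)
  --0--> S0 (output Z)
  --1--> S1 (output X)

"ZXZZZX"


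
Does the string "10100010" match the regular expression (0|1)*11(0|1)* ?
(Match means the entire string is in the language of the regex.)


|string| = 8; first = '1'; last = '0'

No, "10100010" does not match (0|1)*11(0|1)*


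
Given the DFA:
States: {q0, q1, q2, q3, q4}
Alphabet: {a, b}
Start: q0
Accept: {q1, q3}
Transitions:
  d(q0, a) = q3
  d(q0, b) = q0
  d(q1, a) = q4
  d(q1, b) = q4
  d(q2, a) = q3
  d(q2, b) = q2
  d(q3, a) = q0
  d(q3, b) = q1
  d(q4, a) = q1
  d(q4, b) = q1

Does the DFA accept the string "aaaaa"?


Trace: q0 -> q3 -> q0 -> q3 -> q0 -> q3
Final state: q3
Accept states: {q1, q3}

Yes, accepted (final state q3 is an accept state)


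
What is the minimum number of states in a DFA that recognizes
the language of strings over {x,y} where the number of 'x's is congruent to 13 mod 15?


States track (count of 'x') mod 15.
Need 15 states: one per remainder 0..14; accept = remainder 13.

15


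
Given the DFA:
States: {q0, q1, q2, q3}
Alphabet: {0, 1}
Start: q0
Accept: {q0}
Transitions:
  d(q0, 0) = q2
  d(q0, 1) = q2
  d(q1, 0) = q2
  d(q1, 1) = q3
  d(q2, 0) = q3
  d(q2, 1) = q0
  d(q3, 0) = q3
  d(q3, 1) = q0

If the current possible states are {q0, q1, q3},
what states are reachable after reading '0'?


Apply transition on '0' from each current state:
  d(q0, 0) = q2
  d(q1, 0) = q2
  d(q3, 0) = q3

{q2, q3}


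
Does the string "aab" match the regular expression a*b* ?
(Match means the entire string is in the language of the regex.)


|string| = 3; first = 'a'; last = 'b'

Yes, "aab" matches a*b*


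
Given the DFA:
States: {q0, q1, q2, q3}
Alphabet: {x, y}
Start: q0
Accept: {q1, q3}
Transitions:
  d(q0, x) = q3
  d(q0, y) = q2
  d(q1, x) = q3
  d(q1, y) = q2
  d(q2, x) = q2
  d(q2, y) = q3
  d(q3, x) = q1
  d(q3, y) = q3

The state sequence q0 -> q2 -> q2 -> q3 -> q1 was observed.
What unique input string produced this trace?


Trace back each transition to find the symbol:
  q0 --[y]--> q2
  q2 --[x]--> q2
  q2 --[y]--> q3
  q3 --[x]--> q1

"yxyx"


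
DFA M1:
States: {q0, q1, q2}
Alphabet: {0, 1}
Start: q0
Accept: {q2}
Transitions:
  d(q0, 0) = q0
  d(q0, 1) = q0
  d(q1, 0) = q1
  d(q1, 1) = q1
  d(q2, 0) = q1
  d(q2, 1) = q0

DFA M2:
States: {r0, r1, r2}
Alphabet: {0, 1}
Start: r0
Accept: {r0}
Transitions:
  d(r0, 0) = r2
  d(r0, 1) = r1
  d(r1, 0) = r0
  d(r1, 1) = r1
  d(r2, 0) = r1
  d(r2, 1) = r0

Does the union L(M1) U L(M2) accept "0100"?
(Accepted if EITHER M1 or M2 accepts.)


M1: final=q0 accepted=False
M2: final=r1 accepted=False

No, union rejects (neither accepts)


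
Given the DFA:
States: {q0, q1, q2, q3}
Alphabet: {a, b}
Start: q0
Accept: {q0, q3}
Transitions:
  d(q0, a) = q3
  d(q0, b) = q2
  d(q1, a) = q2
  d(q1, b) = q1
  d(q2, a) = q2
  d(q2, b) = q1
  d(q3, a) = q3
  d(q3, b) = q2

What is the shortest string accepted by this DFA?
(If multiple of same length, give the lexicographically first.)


BFS by string length (lex-first path to each state shown):
  len 0: q0<-""
Found accept state at length 0.

"" (empty string)


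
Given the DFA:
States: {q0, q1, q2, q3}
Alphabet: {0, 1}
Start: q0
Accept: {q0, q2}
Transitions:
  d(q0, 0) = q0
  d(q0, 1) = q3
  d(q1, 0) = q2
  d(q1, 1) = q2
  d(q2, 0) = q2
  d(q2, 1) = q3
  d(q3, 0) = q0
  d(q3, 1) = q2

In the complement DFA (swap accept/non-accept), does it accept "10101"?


Trace: q0 -> q3 -> q0 -> q3 -> q0 -> q3
Final: q3
Original accept: {q0, q2}
Complement: q3 is not in original accept

Yes, complement accepts (original rejects)


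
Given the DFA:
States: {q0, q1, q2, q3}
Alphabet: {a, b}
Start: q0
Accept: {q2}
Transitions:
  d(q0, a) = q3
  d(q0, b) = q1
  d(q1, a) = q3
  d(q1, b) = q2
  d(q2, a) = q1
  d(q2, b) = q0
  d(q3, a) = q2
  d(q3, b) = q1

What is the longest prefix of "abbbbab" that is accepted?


Run the DFA, marking each prefix where the state is accepting:
  "" -> q0 [reject]
  "a" -> q3 [reject]
  "ab" -> q1 [reject]
  "abb" -> q2 [accept]
  "abbb" -> q0 [reject]
  "abbbb" -> q1 [reject]
  "abbbba" -> q3 [reject]
  "abbbbab" -> q1 [reject]

"abb"


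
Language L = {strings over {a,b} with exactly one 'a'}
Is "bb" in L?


count('a') = 0

No, "bb" is not in L


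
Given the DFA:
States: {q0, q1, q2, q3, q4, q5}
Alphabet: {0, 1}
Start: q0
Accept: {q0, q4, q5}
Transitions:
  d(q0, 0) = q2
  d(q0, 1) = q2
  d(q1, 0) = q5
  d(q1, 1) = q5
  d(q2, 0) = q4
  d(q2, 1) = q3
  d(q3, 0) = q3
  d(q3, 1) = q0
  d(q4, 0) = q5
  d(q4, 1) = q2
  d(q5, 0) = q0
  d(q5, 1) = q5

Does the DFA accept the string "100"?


Trace: q0 -> q2 -> q4 -> q5
Final state: q5
Accept states: {q0, q4, q5}

Yes, accepted (final state q5 is an accept state)


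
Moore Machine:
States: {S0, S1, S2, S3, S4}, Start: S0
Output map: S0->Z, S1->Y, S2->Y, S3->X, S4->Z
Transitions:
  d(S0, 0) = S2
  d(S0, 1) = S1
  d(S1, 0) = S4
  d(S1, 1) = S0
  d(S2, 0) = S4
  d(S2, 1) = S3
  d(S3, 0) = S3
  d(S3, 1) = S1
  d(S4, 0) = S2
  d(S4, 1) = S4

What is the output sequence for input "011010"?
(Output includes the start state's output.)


Start: S0 (output Z)
  --0--> S2 (output Y)
  --1--> S3 (output X)
  --1--> S1 (output Y)
  --0--> S4 (output Z)
  --1--> S4 (output Z)
  --0--> S2 (output Y)

"ZYXYZZY"


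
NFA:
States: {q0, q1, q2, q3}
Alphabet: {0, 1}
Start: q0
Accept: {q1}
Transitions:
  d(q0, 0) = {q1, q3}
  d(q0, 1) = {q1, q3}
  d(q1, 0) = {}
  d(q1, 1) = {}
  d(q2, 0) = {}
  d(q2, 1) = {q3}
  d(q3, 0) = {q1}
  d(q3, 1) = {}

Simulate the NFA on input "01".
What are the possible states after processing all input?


Start: {q0}
  --0--> {q1, q3}
  --1--> {}

{} (empty set, no valid transitions)


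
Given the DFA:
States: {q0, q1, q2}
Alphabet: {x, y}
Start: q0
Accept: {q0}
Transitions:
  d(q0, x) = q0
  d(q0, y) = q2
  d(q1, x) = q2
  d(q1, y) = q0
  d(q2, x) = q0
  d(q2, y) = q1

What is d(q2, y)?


Looking up transition d(q2, y)

q1


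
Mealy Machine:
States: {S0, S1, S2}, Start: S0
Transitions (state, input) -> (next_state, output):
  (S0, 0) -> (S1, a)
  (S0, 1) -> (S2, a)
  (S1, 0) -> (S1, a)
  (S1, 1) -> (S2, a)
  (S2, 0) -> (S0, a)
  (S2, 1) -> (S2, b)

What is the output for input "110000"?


Step-by-step:
  (S0, 1) -> (S2, a)
  (S2, 1) -> (S2, b)
  (S2, 0) -> (S0, a)
  (S0, 0) -> (S1, a)
  (S1, 0) -> (S1, a)
  (S1, 0) -> (S1, a)

"abaaaa"


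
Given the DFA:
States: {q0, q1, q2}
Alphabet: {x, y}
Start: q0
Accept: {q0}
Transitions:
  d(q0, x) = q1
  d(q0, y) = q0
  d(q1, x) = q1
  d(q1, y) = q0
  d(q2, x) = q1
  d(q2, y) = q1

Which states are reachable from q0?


BFS from q0:
  layer 0: {q0}
  layer 1: {q1}

{q0, q1}


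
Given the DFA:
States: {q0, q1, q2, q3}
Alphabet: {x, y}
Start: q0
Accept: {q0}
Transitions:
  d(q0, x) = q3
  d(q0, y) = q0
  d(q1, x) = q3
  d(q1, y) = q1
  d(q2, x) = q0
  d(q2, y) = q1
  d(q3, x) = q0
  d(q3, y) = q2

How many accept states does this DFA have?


Accept states listed: {q0}
Counting: q0(1)

1


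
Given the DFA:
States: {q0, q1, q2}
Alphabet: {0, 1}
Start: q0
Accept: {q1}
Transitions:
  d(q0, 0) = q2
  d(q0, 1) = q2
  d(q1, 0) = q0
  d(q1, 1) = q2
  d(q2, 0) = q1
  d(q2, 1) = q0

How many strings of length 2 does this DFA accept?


Enumerating all length-2 strings:
  "00" -> q1 [accept]
  "01" -> q0 [reject]
  "10" -> q1 [accept]
  "11" -> q0 [reject]

2 out of 4


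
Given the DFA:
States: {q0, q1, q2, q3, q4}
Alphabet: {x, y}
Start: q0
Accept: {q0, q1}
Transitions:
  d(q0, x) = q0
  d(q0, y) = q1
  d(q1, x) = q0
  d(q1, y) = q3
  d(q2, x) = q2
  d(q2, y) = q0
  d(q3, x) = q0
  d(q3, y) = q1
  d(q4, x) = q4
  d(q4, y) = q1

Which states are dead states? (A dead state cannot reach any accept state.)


Forward reachability from each state:
  q0 -> reaches accept state q0 (live)
  q1 -> reaches accept state q0 (live)
  q2 -> reaches accept state q0 (live)
  q3 -> reaches accept state q0 (live)
  q4 -> reaches accept state q0 (live)

None (all states can reach an accept state)


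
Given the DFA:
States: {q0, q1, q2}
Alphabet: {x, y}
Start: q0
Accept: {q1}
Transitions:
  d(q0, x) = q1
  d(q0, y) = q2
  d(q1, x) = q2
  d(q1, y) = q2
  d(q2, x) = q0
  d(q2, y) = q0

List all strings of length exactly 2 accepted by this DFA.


All strings of length 2: 4 total
Accepted: 0

None
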